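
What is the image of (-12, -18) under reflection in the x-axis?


Reflection across x-axis: (x, y) -> (x, -y)
(-12, -18) -> (-12, 18)

(-12, 18)


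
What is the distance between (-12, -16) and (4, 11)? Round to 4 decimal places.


d = sqrt((4--12)^2 + (11--16)^2) = 31.3847

31.3847


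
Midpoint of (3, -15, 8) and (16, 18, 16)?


Midpoint = ((3+16)/2, (-15+18)/2, (8+16)/2) = (9.5, 1.5, 12)

(9.5, 1.5, 12)


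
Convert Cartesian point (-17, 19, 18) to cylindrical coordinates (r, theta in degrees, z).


r = sqrt((-17)^2 + 19^2) = 25.4951
theta = atan2(19, -17) = 131.8202 deg
z = 18

r = 25.4951, theta = 131.8202 deg, z = 18


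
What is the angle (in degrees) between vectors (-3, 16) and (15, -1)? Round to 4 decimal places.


dot = -3*15 + 16*-1 = -61
|u| = 16.2788, |v| = 15.0333
cos(angle) = -0.2493
angle = 104.4337 degrees

104.4337 degrees


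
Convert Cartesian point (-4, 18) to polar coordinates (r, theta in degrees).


r = sqrt((-4)^2 + 18^2) = 18.4391
theta = atan2(18, -4) = 102.5288 degrees

r = 18.4391, theta = 102.5288 degrees


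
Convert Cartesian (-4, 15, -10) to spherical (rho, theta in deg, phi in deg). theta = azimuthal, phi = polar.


rho = sqrt((-4)^2 + 15^2 + (-10)^2) = 18.4662
theta = atan2(15, -4) = 104.9314 deg
phi = acos(-10/18.4662) = 122.7879 deg

rho = 18.4662, theta = 104.9314 deg, phi = 122.7879 deg


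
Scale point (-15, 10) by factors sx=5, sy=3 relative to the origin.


Scaling: (x*sx, y*sy) = (-15*5, 10*3) = (-75, 30)

(-75, 30)


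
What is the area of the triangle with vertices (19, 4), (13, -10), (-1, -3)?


Area = |x1(y2-y3) + x2(y3-y1) + x3(y1-y2)| / 2
= |19*(-10--3) + 13*(-3-4) + -1*(4--10)| / 2
= 119

119


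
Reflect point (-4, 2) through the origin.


Reflection through origin: (x, y) -> (-x, -y)
(-4, 2) -> (4, -2)

(4, -2)


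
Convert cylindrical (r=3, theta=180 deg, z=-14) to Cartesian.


x = 3 * cos(180) = -3
y = 3 * sin(180) = 0
z = -14

(-3, 0, -14)


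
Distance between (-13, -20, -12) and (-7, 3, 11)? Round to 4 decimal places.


d = sqrt((-7--13)^2 + (3--20)^2 + (11--12)^2) = 33.0757

33.0757


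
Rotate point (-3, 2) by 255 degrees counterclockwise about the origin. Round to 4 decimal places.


x' = -3*cos(255) - 2*sin(255) = 2.7083
y' = -3*sin(255) + 2*cos(255) = 2.3801

(2.7083, 2.3801)


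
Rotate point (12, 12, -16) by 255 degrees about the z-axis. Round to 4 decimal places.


x' = 12*cos(255) - 12*sin(255) = 8.4853
y' = 12*sin(255) + 12*cos(255) = -14.6969
z' = -16

(8.4853, -14.6969, -16)


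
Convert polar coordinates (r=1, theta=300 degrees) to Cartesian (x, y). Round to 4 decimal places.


x = 1 * cos(300) = 0.5
y = 1 * sin(300) = -0.866

(0.5, -0.866)


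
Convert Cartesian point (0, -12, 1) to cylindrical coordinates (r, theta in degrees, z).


r = sqrt(0^2 + (-12)^2) = 12
theta = atan2(-12, 0) = 270 deg
z = 1

r = 12, theta = 270 deg, z = 1


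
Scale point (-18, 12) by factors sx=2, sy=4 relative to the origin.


Scaling: (x*sx, y*sy) = (-18*2, 12*4) = (-36, 48)

(-36, 48)


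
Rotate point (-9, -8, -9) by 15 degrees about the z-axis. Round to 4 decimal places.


x' = -9*cos(15) - -8*sin(15) = -6.6228
y' = -9*sin(15) + -8*cos(15) = -10.0568
z' = -9

(-6.6228, -10.0568, -9)


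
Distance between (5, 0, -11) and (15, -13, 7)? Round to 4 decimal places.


d = sqrt((15-5)^2 + (-13-0)^2 + (7--11)^2) = 24.3516

24.3516


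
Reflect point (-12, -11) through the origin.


Reflection through origin: (x, y) -> (-x, -y)
(-12, -11) -> (12, 11)

(12, 11)


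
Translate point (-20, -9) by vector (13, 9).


Translation: (x+dx, y+dy) = (-20+13, -9+9) = (-7, 0)

(-7, 0)


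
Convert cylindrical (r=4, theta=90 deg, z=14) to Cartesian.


x = 4 * cos(90) = 0
y = 4 * sin(90) = 4
z = 14

(0, 4, 14)


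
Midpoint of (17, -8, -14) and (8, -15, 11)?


Midpoint = ((17+8)/2, (-8+-15)/2, (-14+11)/2) = (12.5, -11.5, -1.5)

(12.5, -11.5, -1.5)


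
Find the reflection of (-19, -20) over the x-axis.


Reflection across x-axis: (x, y) -> (x, -y)
(-19, -20) -> (-19, 20)

(-19, 20)


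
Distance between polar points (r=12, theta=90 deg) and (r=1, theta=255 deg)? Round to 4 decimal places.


d = sqrt(r1^2 + r2^2 - 2*r1*r2*cos(t2-t1))
d = sqrt(12^2 + 1^2 - 2*12*1*cos(255-90)) = 12.9685

12.9685


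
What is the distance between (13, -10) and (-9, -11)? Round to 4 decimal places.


d = sqrt((-9-13)^2 + (-11--10)^2) = 22.0227

22.0227


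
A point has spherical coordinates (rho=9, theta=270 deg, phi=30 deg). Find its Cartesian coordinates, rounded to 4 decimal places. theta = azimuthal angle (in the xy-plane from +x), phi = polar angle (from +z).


x = 9 * sin(30) * cos(270) = 0
y = 9 * sin(30) * sin(270) = -4.5
z = 9 * cos(30) = 7.7942

(0, -4.5, 7.7942)


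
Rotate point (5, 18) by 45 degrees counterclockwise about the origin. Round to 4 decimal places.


x' = 5*cos(45) - 18*sin(45) = -9.1924
y' = 5*sin(45) + 18*cos(45) = 16.2635

(-9.1924, 16.2635)


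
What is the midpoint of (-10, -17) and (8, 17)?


Midpoint = ((-10+8)/2, (-17+17)/2) = (-1, 0)

(-1, 0)


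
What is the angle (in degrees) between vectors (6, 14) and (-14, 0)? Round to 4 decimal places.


dot = 6*-14 + 14*0 = -84
|u| = 15.2315, |v| = 14
cos(angle) = -0.3939
angle = 113.1986 degrees

113.1986 degrees


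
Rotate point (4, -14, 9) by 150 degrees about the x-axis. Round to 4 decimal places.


x' = 4
y' = -14*cos(150) - 9*sin(150) = 7.6244
z' = -14*sin(150) + 9*cos(150) = -14.7942

(4, 7.6244, -14.7942)


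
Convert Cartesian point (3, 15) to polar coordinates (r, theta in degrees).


r = sqrt(3^2 + 15^2) = 15.2971
theta = atan2(15, 3) = 78.6901 degrees

r = 15.2971, theta = 78.6901 degrees


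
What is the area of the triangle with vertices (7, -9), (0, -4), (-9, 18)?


Area = |x1(y2-y3) + x2(y3-y1) + x3(y1-y2)| / 2
= |7*(-4-18) + 0*(18--9) + -9*(-9--4)| / 2
= 54.5

54.5


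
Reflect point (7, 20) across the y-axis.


Reflection across y-axis: (x, y) -> (-x, y)
(7, 20) -> (-7, 20)

(-7, 20)


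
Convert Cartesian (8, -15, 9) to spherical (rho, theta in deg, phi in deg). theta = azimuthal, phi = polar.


rho = sqrt(8^2 + (-15)^2 + 9^2) = 19.2354
theta = atan2(-15, 8) = 298.0725 deg
phi = acos(9/19.2354) = 62.1027 deg

rho = 19.2354, theta = 298.0725 deg, phi = 62.1027 deg


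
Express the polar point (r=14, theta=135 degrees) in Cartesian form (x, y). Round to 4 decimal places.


x = 14 * cos(135) = -9.8995
y = 14 * sin(135) = 9.8995

(-9.8995, 9.8995)


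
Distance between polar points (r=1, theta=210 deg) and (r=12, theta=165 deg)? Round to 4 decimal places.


d = sqrt(r1^2 + r2^2 - 2*r1*r2*cos(t2-t1))
d = sqrt(1^2 + 12^2 - 2*1*12*cos(165-210)) = 11.315

11.315


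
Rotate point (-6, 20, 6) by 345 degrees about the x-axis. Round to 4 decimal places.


x' = -6
y' = 20*cos(345) - 6*sin(345) = 20.8714
z' = 20*sin(345) + 6*cos(345) = 0.6192

(-6, 20.8714, 0.6192)


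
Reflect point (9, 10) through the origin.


Reflection through origin: (x, y) -> (-x, -y)
(9, 10) -> (-9, -10)

(-9, -10)


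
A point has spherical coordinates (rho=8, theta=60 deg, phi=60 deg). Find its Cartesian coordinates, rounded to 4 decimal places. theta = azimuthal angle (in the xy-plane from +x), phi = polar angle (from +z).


x = 8 * sin(60) * cos(60) = 3.4641
y = 8 * sin(60) * sin(60) = 6
z = 8 * cos(60) = 4

(3.4641, 6, 4)


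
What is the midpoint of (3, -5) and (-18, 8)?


Midpoint = ((3+-18)/2, (-5+8)/2) = (-7.5, 1.5)

(-7.5, 1.5)


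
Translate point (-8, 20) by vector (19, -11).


Translation: (x+dx, y+dy) = (-8+19, 20+-11) = (11, 9)

(11, 9)


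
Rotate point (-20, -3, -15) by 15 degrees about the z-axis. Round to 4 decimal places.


x' = -20*cos(15) - -3*sin(15) = -18.5421
y' = -20*sin(15) + -3*cos(15) = -8.0742
z' = -15

(-18.5421, -8.0742, -15)


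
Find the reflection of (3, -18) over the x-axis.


Reflection across x-axis: (x, y) -> (x, -y)
(3, -18) -> (3, 18)

(3, 18)


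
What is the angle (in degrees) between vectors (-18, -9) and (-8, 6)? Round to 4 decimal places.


dot = -18*-8 + -9*6 = 90
|u| = 20.1246, |v| = 10
cos(angle) = 0.4472
angle = 63.4349 degrees

63.4349 degrees


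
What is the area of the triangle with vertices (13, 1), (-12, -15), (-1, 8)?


Area = |x1(y2-y3) + x2(y3-y1) + x3(y1-y2)| / 2
= |13*(-15-8) + -12*(8-1) + -1*(1--15)| / 2
= 199.5

199.5


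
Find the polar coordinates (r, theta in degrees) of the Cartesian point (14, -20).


r = sqrt(14^2 + (-20)^2) = 24.4131
theta = atan2(-20, 14) = 304.992 degrees

r = 24.4131, theta = 304.992 degrees


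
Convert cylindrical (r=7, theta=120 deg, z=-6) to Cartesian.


x = 7 * cos(120) = -3.5
y = 7 * sin(120) = 6.0622
z = -6

(-3.5, 6.0622, -6)


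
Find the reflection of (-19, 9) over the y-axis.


Reflection across y-axis: (x, y) -> (-x, y)
(-19, 9) -> (19, 9)

(19, 9)


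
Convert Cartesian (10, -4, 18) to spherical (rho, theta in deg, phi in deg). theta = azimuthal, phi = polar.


rho = sqrt(10^2 + (-4)^2 + 18^2) = 20.9762
theta = atan2(-4, 10) = 338.1986 deg
phi = acos(18/20.9762) = 30.8943 deg

rho = 20.9762, theta = 338.1986 deg, phi = 30.8943 deg


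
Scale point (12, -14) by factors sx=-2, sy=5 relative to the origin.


Scaling: (x*sx, y*sy) = (12*-2, -14*5) = (-24, -70)

(-24, -70)


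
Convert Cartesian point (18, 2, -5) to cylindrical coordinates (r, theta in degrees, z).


r = sqrt(18^2 + 2^2) = 18.1108
theta = atan2(2, 18) = 6.3402 deg
z = -5

r = 18.1108, theta = 6.3402 deg, z = -5


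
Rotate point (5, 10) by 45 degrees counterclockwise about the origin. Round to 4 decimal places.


x' = 5*cos(45) - 10*sin(45) = -3.5355
y' = 5*sin(45) + 10*cos(45) = 10.6066

(-3.5355, 10.6066)


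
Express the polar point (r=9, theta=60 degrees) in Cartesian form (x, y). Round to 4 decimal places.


x = 9 * cos(60) = 4.5
y = 9 * sin(60) = 7.7942

(4.5, 7.7942)


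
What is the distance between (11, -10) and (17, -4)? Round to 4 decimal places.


d = sqrt((17-11)^2 + (-4--10)^2) = 8.4853

8.4853


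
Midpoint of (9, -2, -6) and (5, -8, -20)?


Midpoint = ((9+5)/2, (-2+-8)/2, (-6+-20)/2) = (7, -5, -13)

(7, -5, -13)


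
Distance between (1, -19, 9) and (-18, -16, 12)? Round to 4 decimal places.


d = sqrt((-18-1)^2 + (-16--19)^2 + (12-9)^2) = 19.4679

19.4679


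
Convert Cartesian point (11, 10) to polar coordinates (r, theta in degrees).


r = sqrt(11^2 + 10^2) = 14.8661
theta = atan2(10, 11) = 42.2737 degrees

r = 14.8661, theta = 42.2737 degrees


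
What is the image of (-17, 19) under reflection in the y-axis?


Reflection across y-axis: (x, y) -> (-x, y)
(-17, 19) -> (17, 19)

(17, 19)


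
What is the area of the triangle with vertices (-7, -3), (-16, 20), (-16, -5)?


Area = |x1(y2-y3) + x2(y3-y1) + x3(y1-y2)| / 2
= |-7*(20--5) + -16*(-5--3) + -16*(-3-20)| / 2
= 112.5

112.5


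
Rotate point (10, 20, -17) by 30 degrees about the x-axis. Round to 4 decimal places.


x' = 10
y' = 20*cos(30) - -17*sin(30) = 25.8205
z' = 20*sin(30) + -17*cos(30) = -4.7224

(10, 25.8205, -4.7224)


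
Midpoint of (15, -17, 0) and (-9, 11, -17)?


Midpoint = ((15+-9)/2, (-17+11)/2, (0+-17)/2) = (3, -3, -8.5)

(3, -3, -8.5)


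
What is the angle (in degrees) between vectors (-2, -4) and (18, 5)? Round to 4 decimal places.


dot = -2*18 + -4*5 = -56
|u| = 4.4721, |v| = 18.6815
cos(angle) = -0.6703
angle = 132.0892 degrees

132.0892 degrees


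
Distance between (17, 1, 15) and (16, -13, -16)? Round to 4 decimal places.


d = sqrt((16-17)^2 + (-13-1)^2 + (-16-15)^2) = 34.0294

34.0294


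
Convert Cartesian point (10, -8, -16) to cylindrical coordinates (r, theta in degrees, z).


r = sqrt(10^2 + (-8)^2) = 12.8062
theta = atan2(-8, 10) = 321.3402 deg
z = -16

r = 12.8062, theta = 321.3402 deg, z = -16


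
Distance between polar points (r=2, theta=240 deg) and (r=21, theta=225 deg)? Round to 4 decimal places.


d = sqrt(r1^2 + r2^2 - 2*r1*r2*cos(t2-t1))
d = sqrt(2^2 + 21^2 - 2*2*21*cos(225-240)) = 19.0752

19.0752


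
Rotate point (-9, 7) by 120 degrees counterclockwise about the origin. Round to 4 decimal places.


x' = -9*cos(120) - 7*sin(120) = -1.5622
y' = -9*sin(120) + 7*cos(120) = -11.2942

(-1.5622, -11.2942)


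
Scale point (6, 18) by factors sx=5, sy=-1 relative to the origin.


Scaling: (x*sx, y*sy) = (6*5, 18*-1) = (30, -18)

(30, -18)


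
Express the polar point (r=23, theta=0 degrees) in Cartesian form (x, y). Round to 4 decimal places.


x = 23 * cos(0) = 23
y = 23 * sin(0) = 0

(23, 0)


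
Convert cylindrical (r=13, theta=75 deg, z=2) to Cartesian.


x = 13 * cos(75) = 3.3646
y = 13 * sin(75) = 12.557
z = 2

(3.3646, 12.557, 2)


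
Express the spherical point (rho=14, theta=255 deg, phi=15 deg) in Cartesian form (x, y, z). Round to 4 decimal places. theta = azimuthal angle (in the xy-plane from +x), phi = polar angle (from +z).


x = 14 * sin(15) * cos(255) = -0.9378
y = 14 * sin(15) * sin(255) = -3.5
z = 14 * cos(15) = 13.523

(-0.9378, -3.5, 13.523)


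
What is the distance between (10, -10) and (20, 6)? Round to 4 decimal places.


d = sqrt((20-10)^2 + (6--10)^2) = 18.868

18.868


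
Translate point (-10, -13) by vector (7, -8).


Translation: (x+dx, y+dy) = (-10+7, -13+-8) = (-3, -21)

(-3, -21)


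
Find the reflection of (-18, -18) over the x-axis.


Reflection across x-axis: (x, y) -> (x, -y)
(-18, -18) -> (-18, 18)

(-18, 18)


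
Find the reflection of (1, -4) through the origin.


Reflection through origin: (x, y) -> (-x, -y)
(1, -4) -> (-1, 4)

(-1, 4)


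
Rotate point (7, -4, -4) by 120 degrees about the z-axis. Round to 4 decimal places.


x' = 7*cos(120) - -4*sin(120) = -0.0359
y' = 7*sin(120) + -4*cos(120) = 8.0622
z' = -4

(-0.0359, 8.0622, -4)


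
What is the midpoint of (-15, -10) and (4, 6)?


Midpoint = ((-15+4)/2, (-10+6)/2) = (-5.5, -2)

(-5.5, -2)


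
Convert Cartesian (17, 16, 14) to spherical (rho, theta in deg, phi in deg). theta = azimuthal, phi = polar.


rho = sqrt(17^2 + 16^2 + 14^2) = 27.2213
theta = atan2(16, 17) = 43.2643 deg
phi = acos(14/27.2213) = 59.0491 deg

rho = 27.2213, theta = 43.2643 deg, phi = 59.0491 deg


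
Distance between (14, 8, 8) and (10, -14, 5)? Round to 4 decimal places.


d = sqrt((10-14)^2 + (-14-8)^2 + (5-8)^2) = 22.561

22.561


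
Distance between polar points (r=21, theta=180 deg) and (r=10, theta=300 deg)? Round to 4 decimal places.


d = sqrt(r1^2 + r2^2 - 2*r1*r2*cos(t2-t1))
d = sqrt(21^2 + 10^2 - 2*21*10*cos(300-180)) = 27.4044

27.4044


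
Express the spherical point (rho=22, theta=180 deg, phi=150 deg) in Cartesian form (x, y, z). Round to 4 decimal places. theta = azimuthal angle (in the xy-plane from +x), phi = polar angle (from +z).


x = 22 * sin(150) * cos(180) = -11
y = 22 * sin(150) * sin(180) = 0
z = 22 * cos(150) = -19.0526

(-11, 0, -19.0526)


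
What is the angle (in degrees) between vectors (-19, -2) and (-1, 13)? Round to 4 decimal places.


dot = -19*-1 + -2*13 = -7
|u| = 19.105, |v| = 13.0384
cos(angle) = -0.0281
angle = 91.6103 degrees

91.6103 degrees


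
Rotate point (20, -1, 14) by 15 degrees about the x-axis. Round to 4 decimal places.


x' = 20
y' = -1*cos(15) - 14*sin(15) = -4.5894
z' = -1*sin(15) + 14*cos(15) = 13.2641

(20, -4.5894, 13.2641)


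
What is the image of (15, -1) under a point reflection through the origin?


Reflection through origin: (x, y) -> (-x, -y)
(15, -1) -> (-15, 1)

(-15, 1)


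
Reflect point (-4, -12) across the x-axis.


Reflection across x-axis: (x, y) -> (x, -y)
(-4, -12) -> (-4, 12)

(-4, 12)


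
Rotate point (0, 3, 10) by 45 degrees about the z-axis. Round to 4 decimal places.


x' = 0*cos(45) - 3*sin(45) = -2.1213
y' = 0*sin(45) + 3*cos(45) = 2.1213
z' = 10

(-2.1213, 2.1213, 10)


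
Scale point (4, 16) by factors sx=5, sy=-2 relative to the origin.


Scaling: (x*sx, y*sy) = (4*5, 16*-2) = (20, -32)

(20, -32)


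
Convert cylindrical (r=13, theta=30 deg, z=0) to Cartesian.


x = 13 * cos(30) = 11.2583
y = 13 * sin(30) = 6.5
z = 0

(11.2583, 6.5, 0)


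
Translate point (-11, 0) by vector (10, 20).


Translation: (x+dx, y+dy) = (-11+10, 0+20) = (-1, 20)

(-1, 20)


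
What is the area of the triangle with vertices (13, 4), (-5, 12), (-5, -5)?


Area = |x1(y2-y3) + x2(y3-y1) + x3(y1-y2)| / 2
= |13*(12--5) + -5*(-5-4) + -5*(4-12)| / 2
= 153

153


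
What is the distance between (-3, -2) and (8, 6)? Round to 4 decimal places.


d = sqrt((8--3)^2 + (6--2)^2) = 13.6015

13.6015


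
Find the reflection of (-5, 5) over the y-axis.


Reflection across y-axis: (x, y) -> (-x, y)
(-5, 5) -> (5, 5)

(5, 5)


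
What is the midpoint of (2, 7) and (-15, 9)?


Midpoint = ((2+-15)/2, (7+9)/2) = (-6.5, 8)

(-6.5, 8)


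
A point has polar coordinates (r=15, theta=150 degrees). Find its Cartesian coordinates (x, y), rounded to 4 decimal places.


x = 15 * cos(150) = -12.9904
y = 15 * sin(150) = 7.5

(-12.9904, 7.5)


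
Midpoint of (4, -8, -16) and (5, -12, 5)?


Midpoint = ((4+5)/2, (-8+-12)/2, (-16+5)/2) = (4.5, -10, -5.5)

(4.5, -10, -5.5)


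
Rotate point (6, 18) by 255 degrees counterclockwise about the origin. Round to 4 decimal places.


x' = 6*cos(255) - 18*sin(255) = 15.8338
y' = 6*sin(255) + 18*cos(255) = -10.4543

(15.8338, -10.4543)


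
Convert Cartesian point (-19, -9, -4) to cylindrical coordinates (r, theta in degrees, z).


r = sqrt((-19)^2 + (-9)^2) = 21.0238
theta = atan2(-9, -19) = 205.3462 deg
z = -4

r = 21.0238, theta = 205.3462 deg, z = -4


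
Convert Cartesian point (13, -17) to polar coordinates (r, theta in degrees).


r = sqrt(13^2 + (-17)^2) = 21.4009
theta = atan2(-17, 13) = 307.4054 degrees

r = 21.4009, theta = 307.4054 degrees


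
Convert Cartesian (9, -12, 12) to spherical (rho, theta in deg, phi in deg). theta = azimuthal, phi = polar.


rho = sqrt(9^2 + (-12)^2 + 12^2) = 19.2094
theta = atan2(-12, 9) = 306.8699 deg
phi = acos(12/19.2094) = 51.3402 deg

rho = 19.2094, theta = 306.8699 deg, phi = 51.3402 deg


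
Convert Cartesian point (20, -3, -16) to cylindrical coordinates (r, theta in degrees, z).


r = sqrt(20^2 + (-3)^2) = 20.2237
theta = atan2(-3, 20) = 351.4692 deg
z = -16

r = 20.2237, theta = 351.4692 deg, z = -16


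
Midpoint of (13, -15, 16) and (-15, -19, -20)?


Midpoint = ((13+-15)/2, (-15+-19)/2, (16+-20)/2) = (-1, -17, -2)

(-1, -17, -2)


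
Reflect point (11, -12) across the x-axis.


Reflection across x-axis: (x, y) -> (x, -y)
(11, -12) -> (11, 12)

(11, 12)


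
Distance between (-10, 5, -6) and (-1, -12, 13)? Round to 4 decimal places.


d = sqrt((-1--10)^2 + (-12-5)^2 + (13--6)^2) = 27.037

27.037


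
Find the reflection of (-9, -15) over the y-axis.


Reflection across y-axis: (x, y) -> (-x, y)
(-9, -15) -> (9, -15)

(9, -15)


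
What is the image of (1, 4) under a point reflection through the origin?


Reflection through origin: (x, y) -> (-x, -y)
(1, 4) -> (-1, -4)

(-1, -4)


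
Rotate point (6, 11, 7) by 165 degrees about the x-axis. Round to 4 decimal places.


x' = 6
y' = 11*cos(165) - 7*sin(165) = -12.4369
z' = 11*sin(165) + 7*cos(165) = -3.9145

(6, -12.4369, -3.9145)


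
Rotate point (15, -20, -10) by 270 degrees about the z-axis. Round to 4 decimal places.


x' = 15*cos(270) - -20*sin(270) = -20
y' = 15*sin(270) + -20*cos(270) = -15
z' = -10

(-20, -15, -10)


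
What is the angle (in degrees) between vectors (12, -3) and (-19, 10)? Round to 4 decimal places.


dot = 12*-19 + -3*10 = -258
|u| = 12.3693, |v| = 21.4709
cos(angle) = -0.9715
angle = 166.2777 degrees

166.2777 degrees


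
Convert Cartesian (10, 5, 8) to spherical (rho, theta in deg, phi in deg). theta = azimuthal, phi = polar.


rho = sqrt(10^2 + 5^2 + 8^2) = 13.7477
theta = atan2(5, 10) = 26.5651 deg
phi = acos(8/13.7477) = 54.4147 deg

rho = 13.7477, theta = 26.5651 deg, phi = 54.4147 deg


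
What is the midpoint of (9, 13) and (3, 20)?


Midpoint = ((9+3)/2, (13+20)/2) = (6, 16.5)

(6, 16.5)


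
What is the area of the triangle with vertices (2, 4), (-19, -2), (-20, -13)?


Area = |x1(y2-y3) + x2(y3-y1) + x3(y1-y2)| / 2
= |2*(-2--13) + -19*(-13-4) + -20*(4--2)| / 2
= 112.5

112.5


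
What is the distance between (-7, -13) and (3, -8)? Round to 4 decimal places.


d = sqrt((3--7)^2 + (-8--13)^2) = 11.1803

11.1803


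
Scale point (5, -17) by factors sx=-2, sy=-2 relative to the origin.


Scaling: (x*sx, y*sy) = (5*-2, -17*-2) = (-10, 34)

(-10, 34)


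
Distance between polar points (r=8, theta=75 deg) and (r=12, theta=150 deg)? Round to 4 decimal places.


d = sqrt(r1^2 + r2^2 - 2*r1*r2*cos(t2-t1))
d = sqrt(8^2 + 12^2 - 2*8*12*cos(150-75)) = 12.582

12.582


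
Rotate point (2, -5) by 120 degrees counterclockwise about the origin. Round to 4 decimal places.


x' = 2*cos(120) - -5*sin(120) = 3.3301
y' = 2*sin(120) + -5*cos(120) = 4.2321

(3.3301, 4.2321)


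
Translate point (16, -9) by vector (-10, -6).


Translation: (x+dx, y+dy) = (16+-10, -9+-6) = (6, -15)

(6, -15)


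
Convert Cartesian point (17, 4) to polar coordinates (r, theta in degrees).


r = sqrt(17^2 + 4^2) = 17.4642
theta = atan2(4, 17) = 13.2405 degrees

r = 17.4642, theta = 13.2405 degrees


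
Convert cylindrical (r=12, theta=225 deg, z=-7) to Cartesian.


x = 12 * cos(225) = -8.4853
y = 12 * sin(225) = -8.4853
z = -7

(-8.4853, -8.4853, -7)


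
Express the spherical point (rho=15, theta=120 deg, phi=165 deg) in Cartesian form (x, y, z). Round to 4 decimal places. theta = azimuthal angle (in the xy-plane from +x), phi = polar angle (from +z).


x = 15 * sin(165) * cos(120) = -1.9411
y = 15 * sin(165) * sin(120) = 3.3622
z = 15 * cos(165) = -14.4889

(-1.9411, 3.3622, -14.4889)


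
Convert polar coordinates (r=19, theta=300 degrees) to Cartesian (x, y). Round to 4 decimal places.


x = 19 * cos(300) = 9.5
y = 19 * sin(300) = -16.4545

(9.5, -16.4545)


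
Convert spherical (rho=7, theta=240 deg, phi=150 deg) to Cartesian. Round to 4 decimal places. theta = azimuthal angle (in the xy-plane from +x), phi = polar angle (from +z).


x = 7 * sin(150) * cos(240) = -1.75
y = 7 * sin(150) * sin(240) = -3.0311
z = 7 * cos(150) = -6.0622

(-1.75, -3.0311, -6.0622)


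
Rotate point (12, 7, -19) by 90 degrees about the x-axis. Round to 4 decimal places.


x' = 12
y' = 7*cos(90) - -19*sin(90) = 19
z' = 7*sin(90) + -19*cos(90) = 7

(12, 19, 7)


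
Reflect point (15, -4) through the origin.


Reflection through origin: (x, y) -> (-x, -y)
(15, -4) -> (-15, 4)

(-15, 4)


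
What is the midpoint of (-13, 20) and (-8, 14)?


Midpoint = ((-13+-8)/2, (20+14)/2) = (-10.5, 17)

(-10.5, 17)


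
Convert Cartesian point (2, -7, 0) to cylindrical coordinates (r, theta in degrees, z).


r = sqrt(2^2 + (-7)^2) = 7.2801
theta = atan2(-7, 2) = 285.9454 deg
z = 0

r = 7.2801, theta = 285.9454 deg, z = 0


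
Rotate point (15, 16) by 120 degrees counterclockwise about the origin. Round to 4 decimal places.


x' = 15*cos(120) - 16*sin(120) = -21.3564
y' = 15*sin(120) + 16*cos(120) = 4.9904

(-21.3564, 4.9904)


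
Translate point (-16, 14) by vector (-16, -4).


Translation: (x+dx, y+dy) = (-16+-16, 14+-4) = (-32, 10)

(-32, 10)


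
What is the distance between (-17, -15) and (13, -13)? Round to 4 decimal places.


d = sqrt((13--17)^2 + (-13--15)^2) = 30.0666

30.0666


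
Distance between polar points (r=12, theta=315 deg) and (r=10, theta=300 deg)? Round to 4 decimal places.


d = sqrt(r1^2 + r2^2 - 2*r1*r2*cos(t2-t1))
d = sqrt(12^2 + 10^2 - 2*12*10*cos(300-315)) = 3.4897

3.4897


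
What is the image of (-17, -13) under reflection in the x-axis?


Reflection across x-axis: (x, y) -> (x, -y)
(-17, -13) -> (-17, 13)

(-17, 13)


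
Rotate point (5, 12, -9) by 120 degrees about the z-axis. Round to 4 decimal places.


x' = 5*cos(120) - 12*sin(120) = -12.8923
y' = 5*sin(120) + 12*cos(120) = -1.6699
z' = -9

(-12.8923, -1.6699, -9)


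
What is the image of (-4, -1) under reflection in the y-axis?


Reflection across y-axis: (x, y) -> (-x, y)
(-4, -1) -> (4, -1)

(4, -1)


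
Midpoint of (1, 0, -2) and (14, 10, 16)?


Midpoint = ((1+14)/2, (0+10)/2, (-2+16)/2) = (7.5, 5, 7)

(7.5, 5, 7)


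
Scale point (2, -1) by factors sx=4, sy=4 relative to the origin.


Scaling: (x*sx, y*sy) = (2*4, -1*4) = (8, -4)

(8, -4)


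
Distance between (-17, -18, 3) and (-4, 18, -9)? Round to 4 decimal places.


d = sqrt((-4--17)^2 + (18--18)^2 + (-9-3)^2) = 40.1123

40.1123


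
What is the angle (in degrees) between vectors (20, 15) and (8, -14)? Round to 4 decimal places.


dot = 20*8 + 15*-14 = -50
|u| = 25, |v| = 16.1245
cos(angle) = -0.124
angle = 97.125 degrees

97.125 degrees


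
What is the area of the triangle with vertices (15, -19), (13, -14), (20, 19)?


Area = |x1(y2-y3) + x2(y3-y1) + x3(y1-y2)| / 2
= |15*(-14-19) + 13*(19--19) + 20*(-19--14)| / 2
= 50.5

50.5


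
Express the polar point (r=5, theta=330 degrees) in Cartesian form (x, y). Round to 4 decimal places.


x = 5 * cos(330) = 4.3301
y = 5 * sin(330) = -2.5

(4.3301, -2.5)


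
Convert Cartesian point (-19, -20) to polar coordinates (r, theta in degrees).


r = sqrt((-19)^2 + (-20)^2) = 27.5862
theta = atan2(-20, -19) = 226.4688 degrees

r = 27.5862, theta = 226.4688 degrees


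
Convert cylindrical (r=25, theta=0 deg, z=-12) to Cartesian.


x = 25 * cos(0) = 25
y = 25 * sin(0) = 0
z = -12

(25, 0, -12)


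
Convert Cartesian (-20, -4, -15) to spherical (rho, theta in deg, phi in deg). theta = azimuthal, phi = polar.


rho = sqrt((-20)^2 + (-4)^2 + (-15)^2) = 25.318
theta = atan2(-4, -20) = 191.3099 deg
phi = acos(-15/25.318) = 126.3321 deg

rho = 25.318, theta = 191.3099 deg, phi = 126.3321 deg


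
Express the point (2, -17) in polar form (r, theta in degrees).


r = sqrt(2^2 + (-17)^2) = 17.1172
theta = atan2(-17, 2) = 276.7098 degrees

r = 17.1172, theta = 276.7098 degrees


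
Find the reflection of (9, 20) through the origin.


Reflection through origin: (x, y) -> (-x, -y)
(9, 20) -> (-9, -20)

(-9, -20)


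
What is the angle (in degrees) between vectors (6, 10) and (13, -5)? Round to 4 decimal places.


dot = 6*13 + 10*-5 = 28
|u| = 11.6619, |v| = 13.9284
cos(angle) = 0.1724
angle = 80.0738 degrees

80.0738 degrees


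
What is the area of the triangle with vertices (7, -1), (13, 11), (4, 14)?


Area = |x1(y2-y3) + x2(y3-y1) + x3(y1-y2)| / 2
= |7*(11-14) + 13*(14--1) + 4*(-1-11)| / 2
= 63

63


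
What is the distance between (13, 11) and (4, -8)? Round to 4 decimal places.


d = sqrt((4-13)^2 + (-8-11)^2) = 21.0238

21.0238


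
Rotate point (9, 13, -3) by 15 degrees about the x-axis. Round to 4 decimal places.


x' = 9
y' = 13*cos(15) - -3*sin(15) = 13.3335
z' = 13*sin(15) + -3*cos(15) = 0.4669

(9, 13.3335, 0.4669)


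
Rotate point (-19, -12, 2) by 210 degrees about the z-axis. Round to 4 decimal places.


x' = -19*cos(210) - -12*sin(210) = 10.4545
y' = -19*sin(210) + -12*cos(210) = 19.8923
z' = 2

(10.4545, 19.8923, 2)


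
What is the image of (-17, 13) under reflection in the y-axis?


Reflection across y-axis: (x, y) -> (-x, y)
(-17, 13) -> (17, 13)

(17, 13)


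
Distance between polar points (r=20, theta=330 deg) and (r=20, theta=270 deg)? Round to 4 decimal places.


d = sqrt(r1^2 + r2^2 - 2*r1*r2*cos(t2-t1))
d = sqrt(20^2 + 20^2 - 2*20*20*cos(270-330)) = 20

20


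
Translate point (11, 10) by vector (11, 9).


Translation: (x+dx, y+dy) = (11+11, 10+9) = (22, 19)

(22, 19)


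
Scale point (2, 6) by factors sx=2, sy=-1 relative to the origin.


Scaling: (x*sx, y*sy) = (2*2, 6*-1) = (4, -6)

(4, -6)


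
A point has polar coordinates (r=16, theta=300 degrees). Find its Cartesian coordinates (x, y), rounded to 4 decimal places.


x = 16 * cos(300) = 8
y = 16 * sin(300) = -13.8564

(8, -13.8564)


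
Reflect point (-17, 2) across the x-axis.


Reflection across x-axis: (x, y) -> (x, -y)
(-17, 2) -> (-17, -2)

(-17, -2)


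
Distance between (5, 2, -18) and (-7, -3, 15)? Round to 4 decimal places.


d = sqrt((-7-5)^2 + (-3-2)^2 + (15--18)^2) = 35.4683

35.4683


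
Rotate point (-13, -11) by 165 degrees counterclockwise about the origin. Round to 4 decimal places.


x' = -13*cos(165) - -11*sin(165) = 15.404
y' = -13*sin(165) + -11*cos(165) = 7.2605

(15.404, 7.2605)


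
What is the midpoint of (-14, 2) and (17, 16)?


Midpoint = ((-14+17)/2, (2+16)/2) = (1.5, 9)

(1.5, 9)


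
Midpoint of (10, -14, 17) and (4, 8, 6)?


Midpoint = ((10+4)/2, (-14+8)/2, (17+6)/2) = (7, -3, 11.5)

(7, -3, 11.5)


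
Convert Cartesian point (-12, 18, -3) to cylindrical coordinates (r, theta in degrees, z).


r = sqrt((-12)^2 + 18^2) = 21.6333
theta = atan2(18, -12) = 123.6901 deg
z = -3

r = 21.6333, theta = 123.6901 deg, z = -3


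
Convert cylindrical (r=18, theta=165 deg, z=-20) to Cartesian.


x = 18 * cos(165) = -17.3867
y = 18 * sin(165) = 4.6587
z = -20

(-17.3867, 4.6587, -20)


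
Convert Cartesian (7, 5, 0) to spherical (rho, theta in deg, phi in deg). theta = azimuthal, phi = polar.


rho = sqrt(7^2 + 5^2 + 0^2) = 8.6023
theta = atan2(5, 7) = 35.5377 deg
phi = acos(0/8.6023) = 90 deg

rho = 8.6023, theta = 35.5377 deg, phi = 90 deg


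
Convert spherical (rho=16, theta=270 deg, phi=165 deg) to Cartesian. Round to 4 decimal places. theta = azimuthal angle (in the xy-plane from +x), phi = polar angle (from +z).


x = 16 * sin(165) * cos(270) = 0
y = 16 * sin(165) * sin(270) = -4.1411
z = 16 * cos(165) = -15.4548

(0, -4.1411, -15.4548)


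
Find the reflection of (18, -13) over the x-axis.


Reflection across x-axis: (x, y) -> (x, -y)
(18, -13) -> (18, 13)

(18, 13)


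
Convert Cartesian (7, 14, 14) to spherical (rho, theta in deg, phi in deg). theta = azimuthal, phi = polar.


rho = sqrt(7^2 + 14^2 + 14^2) = 21
theta = atan2(14, 7) = 63.4349 deg
phi = acos(14/21) = 48.1897 deg

rho = 21, theta = 63.4349 deg, phi = 48.1897 deg


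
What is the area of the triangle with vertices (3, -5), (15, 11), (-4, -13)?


Area = |x1(y2-y3) + x2(y3-y1) + x3(y1-y2)| / 2
= |3*(11--13) + 15*(-13--5) + -4*(-5-11)| / 2
= 8

8


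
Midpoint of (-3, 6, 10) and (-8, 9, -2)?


Midpoint = ((-3+-8)/2, (6+9)/2, (10+-2)/2) = (-5.5, 7.5, 4)

(-5.5, 7.5, 4)


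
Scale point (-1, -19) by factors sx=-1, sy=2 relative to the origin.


Scaling: (x*sx, y*sy) = (-1*-1, -19*2) = (1, -38)

(1, -38)


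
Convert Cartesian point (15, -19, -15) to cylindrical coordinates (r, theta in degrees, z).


r = sqrt(15^2 + (-19)^2) = 24.2074
theta = atan2(-19, 15) = 308.2902 deg
z = -15

r = 24.2074, theta = 308.2902 deg, z = -15


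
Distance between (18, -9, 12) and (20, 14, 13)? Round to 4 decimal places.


d = sqrt((20-18)^2 + (14--9)^2 + (13-12)^2) = 23.1084

23.1084


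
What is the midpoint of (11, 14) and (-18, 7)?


Midpoint = ((11+-18)/2, (14+7)/2) = (-3.5, 10.5)

(-3.5, 10.5)


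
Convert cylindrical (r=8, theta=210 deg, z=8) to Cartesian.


x = 8 * cos(210) = -6.9282
y = 8 * sin(210) = -4
z = 8

(-6.9282, -4, 8)


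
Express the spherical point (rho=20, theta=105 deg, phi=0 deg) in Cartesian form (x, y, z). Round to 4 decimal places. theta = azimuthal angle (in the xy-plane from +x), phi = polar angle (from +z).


x = 20 * sin(0) * cos(105) = 0
y = 20 * sin(0) * sin(105) = 0
z = 20 * cos(0) = 20

(0, 0, 20)


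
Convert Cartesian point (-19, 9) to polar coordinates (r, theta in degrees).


r = sqrt((-19)^2 + 9^2) = 21.0238
theta = atan2(9, -19) = 154.6538 degrees

r = 21.0238, theta = 154.6538 degrees


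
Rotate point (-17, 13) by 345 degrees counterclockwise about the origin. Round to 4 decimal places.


x' = -17*cos(345) - 13*sin(345) = -13.0561
y' = -17*sin(345) + 13*cos(345) = 16.957

(-13.0561, 16.957)


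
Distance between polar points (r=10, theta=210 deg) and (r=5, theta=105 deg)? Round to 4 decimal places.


d = sqrt(r1^2 + r2^2 - 2*r1*r2*cos(t2-t1))
d = sqrt(10^2 + 5^2 - 2*10*5*cos(105-210)) = 12.2834

12.2834


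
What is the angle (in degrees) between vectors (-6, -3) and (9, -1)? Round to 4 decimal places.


dot = -6*9 + -3*-1 = -51
|u| = 6.7082, |v| = 9.0554
cos(angle) = -0.8396
angle = 147.0948 degrees

147.0948 degrees


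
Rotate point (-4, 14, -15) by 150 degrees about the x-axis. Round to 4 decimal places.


x' = -4
y' = 14*cos(150) - -15*sin(150) = -4.6244
z' = 14*sin(150) + -15*cos(150) = 19.9904

(-4, -4.6244, 19.9904)


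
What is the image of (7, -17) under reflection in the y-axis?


Reflection across y-axis: (x, y) -> (-x, y)
(7, -17) -> (-7, -17)

(-7, -17)


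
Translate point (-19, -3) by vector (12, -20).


Translation: (x+dx, y+dy) = (-19+12, -3+-20) = (-7, -23)

(-7, -23)


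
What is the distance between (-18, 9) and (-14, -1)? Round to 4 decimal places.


d = sqrt((-14--18)^2 + (-1-9)^2) = 10.7703

10.7703


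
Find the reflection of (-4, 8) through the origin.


Reflection through origin: (x, y) -> (-x, -y)
(-4, 8) -> (4, -8)

(4, -8)


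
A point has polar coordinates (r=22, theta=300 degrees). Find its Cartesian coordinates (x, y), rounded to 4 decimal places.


x = 22 * cos(300) = 11
y = 22 * sin(300) = -19.0526

(11, -19.0526)


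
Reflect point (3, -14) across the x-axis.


Reflection across x-axis: (x, y) -> (x, -y)
(3, -14) -> (3, 14)

(3, 14)


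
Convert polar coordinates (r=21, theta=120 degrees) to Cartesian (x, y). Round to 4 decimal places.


x = 21 * cos(120) = -10.5
y = 21 * sin(120) = 18.1865

(-10.5, 18.1865)


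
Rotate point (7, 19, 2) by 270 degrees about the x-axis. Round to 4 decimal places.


x' = 7
y' = 19*cos(270) - 2*sin(270) = 2
z' = 19*sin(270) + 2*cos(270) = -19

(7, 2, -19)


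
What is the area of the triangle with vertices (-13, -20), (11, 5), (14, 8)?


Area = |x1(y2-y3) + x2(y3-y1) + x3(y1-y2)| / 2
= |-13*(5-8) + 11*(8--20) + 14*(-20-5)| / 2
= 1.5

1.5


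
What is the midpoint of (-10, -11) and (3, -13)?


Midpoint = ((-10+3)/2, (-11+-13)/2) = (-3.5, -12)

(-3.5, -12)


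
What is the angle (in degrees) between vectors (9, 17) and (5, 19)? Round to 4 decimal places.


dot = 9*5 + 17*19 = 368
|u| = 19.2354, |v| = 19.6469
cos(angle) = 0.9738
angle = 13.1537 degrees

13.1537 degrees


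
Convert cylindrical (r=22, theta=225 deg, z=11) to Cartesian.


x = 22 * cos(225) = -15.5563
y = 22 * sin(225) = -15.5563
z = 11

(-15.5563, -15.5563, 11)


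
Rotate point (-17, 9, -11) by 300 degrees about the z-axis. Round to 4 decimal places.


x' = -17*cos(300) - 9*sin(300) = -0.7058
y' = -17*sin(300) + 9*cos(300) = 19.2224
z' = -11

(-0.7058, 19.2224, -11)


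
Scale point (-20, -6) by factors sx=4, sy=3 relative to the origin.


Scaling: (x*sx, y*sy) = (-20*4, -6*3) = (-80, -18)

(-80, -18)


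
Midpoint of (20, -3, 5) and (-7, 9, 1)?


Midpoint = ((20+-7)/2, (-3+9)/2, (5+1)/2) = (6.5, 3, 3)

(6.5, 3, 3)


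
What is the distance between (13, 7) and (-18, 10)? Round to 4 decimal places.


d = sqrt((-18-13)^2 + (10-7)^2) = 31.1448

31.1448


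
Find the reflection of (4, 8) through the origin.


Reflection through origin: (x, y) -> (-x, -y)
(4, 8) -> (-4, -8)

(-4, -8)


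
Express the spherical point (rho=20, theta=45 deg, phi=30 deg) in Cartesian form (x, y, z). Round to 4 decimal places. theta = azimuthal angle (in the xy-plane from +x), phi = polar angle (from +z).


x = 20 * sin(30) * cos(45) = 7.0711
y = 20 * sin(30) * sin(45) = 7.0711
z = 20 * cos(30) = 17.3205

(7.0711, 7.0711, 17.3205)


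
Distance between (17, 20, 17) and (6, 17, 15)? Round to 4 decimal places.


d = sqrt((6-17)^2 + (17-20)^2 + (15-17)^2) = 11.5758

11.5758


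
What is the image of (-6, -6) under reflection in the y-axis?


Reflection across y-axis: (x, y) -> (-x, y)
(-6, -6) -> (6, -6)

(6, -6)


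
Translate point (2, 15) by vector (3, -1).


Translation: (x+dx, y+dy) = (2+3, 15+-1) = (5, 14)

(5, 14)


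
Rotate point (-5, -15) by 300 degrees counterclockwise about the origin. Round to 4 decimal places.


x' = -5*cos(300) - -15*sin(300) = -15.4904
y' = -5*sin(300) + -15*cos(300) = -3.1699

(-15.4904, -3.1699)


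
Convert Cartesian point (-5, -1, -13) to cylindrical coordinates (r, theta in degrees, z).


r = sqrt((-5)^2 + (-1)^2) = 5.099
theta = atan2(-1, -5) = 191.3099 deg
z = -13

r = 5.099, theta = 191.3099 deg, z = -13


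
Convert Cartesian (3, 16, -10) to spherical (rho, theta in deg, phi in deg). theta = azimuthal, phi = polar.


rho = sqrt(3^2 + 16^2 + (-10)^2) = 19.105
theta = atan2(16, 3) = 79.3803 deg
phi = acos(-10/19.105) = 121.5622 deg

rho = 19.105, theta = 79.3803 deg, phi = 121.5622 deg


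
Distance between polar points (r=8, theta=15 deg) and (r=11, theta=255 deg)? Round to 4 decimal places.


d = sqrt(r1^2 + r2^2 - 2*r1*r2*cos(t2-t1))
d = sqrt(8^2 + 11^2 - 2*8*11*cos(255-15)) = 16.5227

16.5227


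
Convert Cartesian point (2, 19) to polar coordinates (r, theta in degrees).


r = sqrt(2^2 + 19^2) = 19.105
theta = atan2(19, 2) = 83.991 degrees

r = 19.105, theta = 83.991 degrees


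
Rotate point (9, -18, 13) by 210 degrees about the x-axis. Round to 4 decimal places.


x' = 9
y' = -18*cos(210) - 13*sin(210) = 22.0885
z' = -18*sin(210) + 13*cos(210) = -2.2583

(9, 22.0885, -2.2583)


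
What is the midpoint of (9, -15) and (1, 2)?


Midpoint = ((9+1)/2, (-15+2)/2) = (5, -6.5)

(5, -6.5)


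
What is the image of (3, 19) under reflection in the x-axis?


Reflection across x-axis: (x, y) -> (x, -y)
(3, 19) -> (3, -19)

(3, -19)


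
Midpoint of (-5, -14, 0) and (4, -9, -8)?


Midpoint = ((-5+4)/2, (-14+-9)/2, (0+-8)/2) = (-0.5, -11.5, -4)

(-0.5, -11.5, -4)


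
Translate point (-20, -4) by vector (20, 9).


Translation: (x+dx, y+dy) = (-20+20, -4+9) = (0, 5)

(0, 5)


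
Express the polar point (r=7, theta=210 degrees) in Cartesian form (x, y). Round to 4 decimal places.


x = 7 * cos(210) = -6.0622
y = 7 * sin(210) = -3.5

(-6.0622, -3.5)


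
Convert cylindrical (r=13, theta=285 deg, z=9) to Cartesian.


x = 13 * cos(285) = 3.3646
y = 13 * sin(285) = -12.557
z = 9

(3.3646, -12.557, 9)


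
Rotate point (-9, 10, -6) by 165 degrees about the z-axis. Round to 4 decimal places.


x' = -9*cos(165) - 10*sin(165) = 6.1051
y' = -9*sin(165) + 10*cos(165) = -11.9886
z' = -6

(6.1051, -11.9886, -6)


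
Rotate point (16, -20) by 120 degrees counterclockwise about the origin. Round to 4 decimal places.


x' = 16*cos(120) - -20*sin(120) = 9.3205
y' = 16*sin(120) + -20*cos(120) = 23.8564

(9.3205, 23.8564)


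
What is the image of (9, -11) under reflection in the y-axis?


Reflection across y-axis: (x, y) -> (-x, y)
(9, -11) -> (-9, -11)

(-9, -11)


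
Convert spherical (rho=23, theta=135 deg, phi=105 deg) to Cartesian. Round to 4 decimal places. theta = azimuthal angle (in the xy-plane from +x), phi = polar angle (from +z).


x = 23 * sin(105) * cos(135) = -15.7093
y = 23 * sin(105) * sin(135) = 15.7093
z = 23 * cos(105) = -5.9528

(-15.7093, 15.7093, -5.9528)


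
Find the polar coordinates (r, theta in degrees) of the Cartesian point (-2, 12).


r = sqrt((-2)^2 + 12^2) = 12.1655
theta = atan2(12, -2) = 99.4623 degrees

r = 12.1655, theta = 99.4623 degrees
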